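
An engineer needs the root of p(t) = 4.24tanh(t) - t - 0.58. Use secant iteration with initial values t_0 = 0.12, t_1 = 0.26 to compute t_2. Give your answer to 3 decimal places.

p(0.12) = -0.19363, p(0.26) = 0.23821
t_2 = 0.26000 − 0.23821·(0.26000 − 0.12000) / (0.23821 − (-0.19363)) = 0.26000 − (0.03335)/(0.43184) = 0.18277

0.183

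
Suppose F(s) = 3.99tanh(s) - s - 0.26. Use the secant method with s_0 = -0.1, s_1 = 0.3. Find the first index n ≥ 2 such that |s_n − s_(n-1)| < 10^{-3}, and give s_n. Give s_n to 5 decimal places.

n = 4, s_n = 0.08725

F(-0.1) = -0.5576753, F(0.3) = 0.6023373
s_2 = 0.3000000 − 0.6023373·(0.4000000)/(1.1600126) = 0.0922997;  |Δ| = 0.2077003
F(0.0922997) = 0.0149339
s_3 = 0.0922997 − 0.0149339·(-0.2077003)/(-0.5874034) = 0.0870192;  |Δ| = 0.0052805
F(0.0870192) = -0.0006862
s_4 = 0.0870192 − (-0.0006862)·(-0.0052805)/(-0.0156202) = 0.0872512;  |Δ| = 0.0002320
|s_4 − s_3| = 0.0002320 < 10^{-3}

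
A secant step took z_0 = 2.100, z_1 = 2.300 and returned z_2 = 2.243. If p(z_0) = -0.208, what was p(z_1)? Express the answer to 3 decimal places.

0.083

The secant line through (2.100, -0.208) and (2.300, p(z_1)) crosses zero at z_2 = 2.243.
So (2.100, -0.208), (2.300, p(z_1)), (2.243, 0) are collinear:
p(z_1) = -0.208 · (2.300 − 2.243) / (2.100 − 2.243) = -0.208 · (0.05700)/(-0.14300) = 0.08291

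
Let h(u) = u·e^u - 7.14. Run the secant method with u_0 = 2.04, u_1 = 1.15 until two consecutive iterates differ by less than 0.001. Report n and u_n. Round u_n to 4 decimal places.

h(2.04) = 8.548843, h(1.15) = -3.508078
u_2 = 1.150000 − (-3.508078)·(-0.890000)/(-12.056921) = 1.408954;  |Δ| = 0.258954
h(1.408954) = -1.375019
u_3 = 1.408954 − (-1.375019)·(0.258954)/(2.133059) = 1.575882;  |Δ| = 0.166928
h(1.575882) = 0.479396
u_4 = 1.575882 − 0.479396·(0.166928)/(1.854415) = 1.532728;  |Δ| = 0.043154
h(1.532728) = -0.042249
u_5 = 1.532728 − (-0.042249)·(-0.043154)/(-0.521645) = 1.536224;  |Δ| = 0.003495
h(1.536224) = -0.001157
u_6 = 1.536224 − (-0.001157)·(0.003495)/(0.041093) = 1.536322;  |Δ| = 0.000098
|u_6 − u_5| = 0.000098 < 0.001

n = 6, u_n = 1.5363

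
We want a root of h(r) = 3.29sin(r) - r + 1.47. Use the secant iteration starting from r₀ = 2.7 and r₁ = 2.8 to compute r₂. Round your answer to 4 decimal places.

h(2.7) = 0.176080, h(2.8) = -0.227889
r₂ = 2.800000 − (-0.227889)·(2.800000 − 2.700000) / (-0.227889 − 0.176080) = 2.800000 − (-0.022789)/(-0.403969) = 2.743587

2.7436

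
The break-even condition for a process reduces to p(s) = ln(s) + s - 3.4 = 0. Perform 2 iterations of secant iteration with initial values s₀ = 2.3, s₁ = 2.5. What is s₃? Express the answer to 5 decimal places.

2.48837

p(2.3) = -0.2670909, p(2.5) = 0.0162907
s₂ = 2.5000000 − 0.0162907·(2.5000000 − 2.3000000) / (0.0162907 − (-0.2670909)) = 2.5000000 − (0.0032581)/(0.2833816) = 2.4885026
p(2.4885026) = 0.0001838
s₃ = 2.4885026 − 0.0001838·(2.4885026 − 2.5000000) / (0.0001838 − 0.0162907) = 2.4885026 − (-0.0000021)/(-0.0161069) = 2.4883714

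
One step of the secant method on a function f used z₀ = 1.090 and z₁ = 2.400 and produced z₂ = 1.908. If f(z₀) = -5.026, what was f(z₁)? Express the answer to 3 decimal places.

The secant line through (1.090, -5.026) and (2.400, f(z₁)) crosses zero at z₂ = 1.908.
So (1.090, -5.026), (2.400, f(z₁)), (1.908, 0) are collinear:
f(z₁) = -5.026 · (2.400 − 1.908) / (1.090 − 1.908) = -5.026 · (0.49200)/(-0.81800) = 3.02297

3.023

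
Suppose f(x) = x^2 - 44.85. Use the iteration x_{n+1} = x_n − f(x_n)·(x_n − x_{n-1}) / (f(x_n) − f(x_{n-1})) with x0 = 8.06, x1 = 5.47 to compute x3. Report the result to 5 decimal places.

6.70961

f(8.06) = 20.1136000, f(5.47) = -14.9291000
x2 = 5.4700000 − (-14.9291000)·(5.4700000 − 8.0600000) / (-14.9291000 − 20.1136000) = 5.4700000 − (38.6663690)/(-35.0427000) = 6.5734072
f(6.5734072) = -1.6403172
x3 = 6.5734072 − (-1.6403172)·(6.5734072 − 5.4700000) / (-1.6403172 − (-14.9291000)) = 6.5734072 − (-1.8099379)/(13.2887828) = 6.7096077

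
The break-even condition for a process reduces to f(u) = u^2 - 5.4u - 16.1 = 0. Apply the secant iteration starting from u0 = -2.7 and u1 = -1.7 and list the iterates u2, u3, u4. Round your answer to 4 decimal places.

f(-2.7) = 5.770000, f(-1.7) = -4.030000
u2 = -1.700000 − (-4.030000)·(-1.700000 − (-2.700000)) / (-4.030000 − 5.770000) = -1.700000 − (-4.030000)/(-9.800000) = -2.111224
f(-2.111224) = -0.242119
u3 = -2.111224 − (-0.242119)·(-2.111224 − (-1.700000)) / (-0.242119 − (-4.030000)) = -2.111224 − (0.099565)/(3.787881) = -2.137510
f(-2.137510) = 0.011500
u4 = -2.137510 − 0.011500·(-2.137510 − (-2.111224)) / (0.011500 − (-0.242119)) = -2.137510 − (-0.000302)/(0.253619) = -2.136318

-2.1112, -2.1375, -2.1363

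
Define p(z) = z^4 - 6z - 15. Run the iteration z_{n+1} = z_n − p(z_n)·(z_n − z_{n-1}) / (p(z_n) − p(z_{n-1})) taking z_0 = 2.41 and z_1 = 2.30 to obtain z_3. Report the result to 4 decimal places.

p(2.41) = 4.274026, p(2.30) = -0.815900
z_2 = 2.300000 − (-0.815900)·(2.300000 − 2.410000) / (-0.815900 − 4.274026) = 2.300000 − (0.089749)/(-5.089926) = 2.317633
p(2.317633) = -0.053630
z_3 = 2.317633 − (-0.053630)·(2.317633 − 2.300000) / (-0.053630 − (-0.815900)) = 2.317633 − (-0.000946)/(0.762270) = 2.318873

2.3189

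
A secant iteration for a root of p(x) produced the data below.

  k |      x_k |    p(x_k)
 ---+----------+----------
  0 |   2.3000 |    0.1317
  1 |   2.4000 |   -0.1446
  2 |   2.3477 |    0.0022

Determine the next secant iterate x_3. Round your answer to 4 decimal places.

2.3485

x_3 = 2.3477 − 0.0022·(2.3477 − 2.4000) / (0.0022 − (-0.1446))
   = 2.3477 − (-0.000115)/(0.146800) = 2.348484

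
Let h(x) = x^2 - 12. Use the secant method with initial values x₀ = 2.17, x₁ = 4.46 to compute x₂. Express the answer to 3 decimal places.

h(2.17) = -7.29110, h(4.46) = 7.89160
x₂ = 4.46000 − 7.89160·(4.46000 − 2.17000) / (7.89160 − (-7.29110)) = 4.46000 − (18.07176)/(15.18270) = 3.26971

3.270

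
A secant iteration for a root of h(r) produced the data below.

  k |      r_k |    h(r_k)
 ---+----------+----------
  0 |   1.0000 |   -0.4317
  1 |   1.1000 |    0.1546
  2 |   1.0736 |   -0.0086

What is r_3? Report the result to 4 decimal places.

r_3 = 1.0736 − (-0.0086)·(1.0736 − 1.1000) / (-0.0086 − 0.1546)
   = 1.0736 − (0.000227)/(-0.163200) = 1.074991

1.0750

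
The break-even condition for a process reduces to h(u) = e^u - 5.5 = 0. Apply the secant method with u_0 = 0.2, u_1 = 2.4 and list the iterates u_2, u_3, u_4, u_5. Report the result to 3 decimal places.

1.160, 1.526, 1.760, 1.700

h(0.2) = -4.27860, h(2.4) = 5.52318
u_2 = 2.40000 − 5.52318·(2.40000 − 0.20000) / (5.52318 − (-4.27860)) = 2.40000 − (12.15099)/(9.80177) = 1.16033
h(1.16033) = -2.30902
u_3 = 1.16033 − (-2.30902)·(1.16033 − 2.40000) / (-2.30902 − 5.52318) = 1.16033 − (2.86243)/(-7.83220) = 1.52580
h(1.52580) = -0.90119
u_4 = 1.52580 − (-0.90119)·(1.52580 − 1.16033) / (-0.90119 − (-2.30902)) = 1.52580 − (-0.32936)/(1.40783) = 1.75974
h(1.75974) = 0.31095
u_5 = 1.75974 − 0.31095·(1.75974 − 1.52580) / (0.31095 − (-0.90119)) = 1.75974 − (0.07275)/(1.21214) = 1.69973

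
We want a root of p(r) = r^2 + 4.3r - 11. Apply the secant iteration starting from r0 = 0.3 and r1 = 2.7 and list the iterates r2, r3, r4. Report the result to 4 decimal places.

1.6178, 1.7833, 1.8030

p(0.3) = -9.620000, p(2.7) = 7.900000
r2 = 2.700000 − 7.900000·(2.700000 − 0.300000) / (7.900000 − (-9.620000)) = 2.700000 − (18.960000)/(17.520000) = 1.617808
p(1.617808) = -1.426121
r3 = 1.617808 − (-1.426121)·(1.617808 − 2.700000) / (-1.426121 − 7.900000) = 1.617808 − (1.543337)/(-9.326121) = 1.783294
p(1.783294) = -0.151702
r4 = 1.783294 − (-0.151702)·(1.783294 − 1.617808) / (-0.151702 − (-1.426121)) = 1.783294 − (-0.025104)/(1.274420) = 1.802992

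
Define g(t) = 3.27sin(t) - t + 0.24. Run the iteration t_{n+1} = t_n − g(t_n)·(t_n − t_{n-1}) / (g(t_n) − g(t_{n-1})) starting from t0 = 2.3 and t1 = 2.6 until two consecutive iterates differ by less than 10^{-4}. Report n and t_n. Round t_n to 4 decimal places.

g(2.3) = 0.378456, g(2.6) = -0.674311
t2 = 2.600000 − (-0.674311)·(0.300000)/(-1.052767) = 2.407846;  |Δ| = 0.192154
g(2.407846) = 0.021931
t3 = 2.407846 − 0.021931·(-0.192154)/(0.696242) = 2.413899;  |Δ| = 0.006053
g(2.413899) = 0.001139
t4 = 2.413899 − 0.001139·(0.006053)/(-0.020792) = 2.414231;  |Δ| = 0.000332
g(2.414231) = -0.000002
t5 = 2.414231 − (-0.000002)·(0.000332)/(-0.001142) = 2.414230;  |Δ| = 0.000001
|t5 − t4| = 0.000001 < 10^{-4}

n = 5, t_n = 2.4142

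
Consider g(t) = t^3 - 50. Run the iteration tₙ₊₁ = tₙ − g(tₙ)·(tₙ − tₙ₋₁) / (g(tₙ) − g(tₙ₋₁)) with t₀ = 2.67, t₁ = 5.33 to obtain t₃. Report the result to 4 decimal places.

3.5443

g(2.67) = -30.965837, g(5.33) = 101.419437
t₂ = 5.330000 − 101.419437·(5.330000 − 2.670000) / (101.419437 − (-30.965837)) = 5.330000 − (269.775702)/(132.385274) = 3.292193
g(3.292193) = -14.317468
t₃ = 3.292193 − (-14.317468)·(3.292193 − 5.330000) / (-14.317468 − 101.419437) = 3.292193 − (29.176243)/(-115.736905) = 3.544284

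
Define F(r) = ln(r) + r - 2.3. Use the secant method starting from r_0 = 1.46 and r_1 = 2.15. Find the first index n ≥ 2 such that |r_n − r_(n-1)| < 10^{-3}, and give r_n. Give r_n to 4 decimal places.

F(1.46) = -0.461564, F(2.15) = 0.615468
r_2 = 2.150000 − 0.615468·(0.690000)/(1.077031) = 1.755701;  |Δ| = 0.394299
F(1.755701) = 0.018569
r_3 = 1.755701 − 0.018569·(-0.394299)/(-0.596899) = 1.743435;  |Δ| = 0.012266
F(1.743435) = -0.000708
r_4 = 1.743435 − (-0.000708)·(-0.012266)/(-0.019277) = 1.743885;  |Δ| = 0.000451
|r_4 − r_3| = 0.000451 < 10^{-3}

n = 4, r_n = 1.7439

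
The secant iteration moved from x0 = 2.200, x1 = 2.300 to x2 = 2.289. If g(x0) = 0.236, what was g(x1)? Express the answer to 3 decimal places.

The secant line through (2.200, 0.236) and (2.300, g(x1)) crosses zero at x2 = 2.289.
So (2.200, 0.236), (2.300, g(x1)), (2.289, 0) are collinear:
g(x1) = 0.236 · (2.300 − 2.289) / (2.200 − 2.289) = 0.236 · (0.01100)/(-0.08900) = -0.02917

-0.029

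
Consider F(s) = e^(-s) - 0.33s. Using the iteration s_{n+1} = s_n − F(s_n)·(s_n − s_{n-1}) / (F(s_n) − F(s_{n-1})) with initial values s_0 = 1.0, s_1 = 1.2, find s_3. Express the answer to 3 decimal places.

1.055

F(1.0) = 0.03788, F(1.2) = -0.09481
s_2 = 1.20000 − (-0.09481)·(1.20000 − 1.00000) / (-0.09481 − 0.03788) = 1.20000 − (-0.01896)/(-0.13269) = 1.05710
F(1.05710) = -0.00138
s_3 = 1.05710 − (-0.00138)·(1.05710 − 1.20000) / (-0.00138 − (-0.09481)) = 1.05710 − (0.00020)/(0.09343) = 1.05499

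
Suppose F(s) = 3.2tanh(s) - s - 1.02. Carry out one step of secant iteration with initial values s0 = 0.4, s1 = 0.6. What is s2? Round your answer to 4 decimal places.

F(0.4) = -0.204163, F(0.6) = 0.098559
s2 = 0.600000 − 0.098559·(0.600000 − 0.400000) / (0.098559 − (-0.204163)) = 0.600000 − (0.019712)/(0.302722) = 0.534885

0.5349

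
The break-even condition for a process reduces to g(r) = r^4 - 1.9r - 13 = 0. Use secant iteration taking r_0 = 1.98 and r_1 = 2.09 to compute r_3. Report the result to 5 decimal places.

2.02592

g(1.98) = -1.3924638, g(2.09) = 2.1092976
r_2 = 2.0900000 − 2.1092976·(2.0900000 − 1.9800000) / (2.1092976 − (-1.3924638)) = 2.0900000 − (0.2320227)/(3.5017614) = 2.0237411
g(2.0237411) = -0.0717571
r_3 = 2.0237411 − (-0.0717571)·(2.0237411 − 2.0900000) / (-0.0717571 − 2.1092976) = 2.0237411 − (0.0047545)/(-2.1810547) = 2.0259211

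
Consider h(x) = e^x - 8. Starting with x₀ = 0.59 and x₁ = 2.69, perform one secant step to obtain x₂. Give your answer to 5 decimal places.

1.59649

h(0.59) = -6.1960116, h(2.69) = 6.7316759
x₂ = 2.6900000 − 6.7316759·(2.6900000 − 0.5900000) / (6.7316759 − (-6.1960116)) = 2.6900000 − (14.1365194)/(12.9276875) = 1.5964928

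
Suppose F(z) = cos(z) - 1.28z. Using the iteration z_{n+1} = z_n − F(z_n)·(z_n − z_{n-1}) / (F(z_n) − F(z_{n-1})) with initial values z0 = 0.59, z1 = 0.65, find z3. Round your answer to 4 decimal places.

0.6309

F(0.59) = 0.075741, F(0.65) = -0.035916
z2 = 0.650000 − (-0.035916)·(0.650000 − 0.590000) / (-0.035916 − 0.075741) = 0.650000 − (-0.002155)/(-0.111657) = 0.630700
F(0.630700) = 0.000319
z3 = 0.630700 − 0.000319·(0.630700 − 0.650000) / (0.000319 − (-0.035916)) = 0.630700 − (-0.000006)/(0.036235) = 0.630870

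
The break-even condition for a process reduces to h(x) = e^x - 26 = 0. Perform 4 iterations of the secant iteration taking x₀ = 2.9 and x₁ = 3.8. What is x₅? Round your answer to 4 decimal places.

3.2581

h(2.9) = -7.825855, h(3.8) = 18.701184
x₂ = 3.800000 − 18.701184·(3.800000 − 2.900000) / (18.701184 − (-7.825855)) = 3.800000 − (16.831066)/(26.527039) = 3.165513
h(3.165513) = -2.299105
x₃ = 3.165513 − (-2.299105)·(3.165513 − 3.800000) / (-2.299105 − 18.701184) = 3.165513 − (1.458752)/(-21.000289) = 3.234976
h(3.234976) = -0.594231
x₄ = 3.234976 − (-0.594231)·(3.234976 − 3.165513) / (-0.594231 − (-2.299105)) = 3.234976 − (-0.041277)/(1.704874) = 3.259188
h(3.259188) = 0.028384
x₅ = 3.259188 − 0.028384·(3.259188 − 3.234976) / (0.028384 − (-0.594231)) = 3.259188 − (0.000687)/(0.622615) = 3.258084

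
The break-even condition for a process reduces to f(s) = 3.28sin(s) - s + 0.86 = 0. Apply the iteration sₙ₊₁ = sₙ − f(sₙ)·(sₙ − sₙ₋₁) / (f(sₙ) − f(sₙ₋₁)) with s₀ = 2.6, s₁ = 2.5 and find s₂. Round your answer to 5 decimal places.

f(2.6) = -0.0491555, f(2.5) = 0.3229886
s₂ = 2.5000000 − 0.3229886·(2.5000000 − 2.6000000) / (0.3229886 − (-0.0491555)) = 2.5000000 − (-0.0322989)/(0.3721441) = 2.5867913

2.58679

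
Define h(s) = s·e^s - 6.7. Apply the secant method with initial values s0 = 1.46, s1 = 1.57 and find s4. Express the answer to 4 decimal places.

1.4980

h(1.46) = -0.413299, h(1.57) = 0.846438
s2 = 1.570000 − 0.846438·(1.570000 − 1.460000) / (0.846438 − (-0.413299)) = 1.570000 − (0.093108)/(1.259737) = 1.496089
h(1.496089) = -0.021164
s3 = 1.496089 − (-0.021164)·(1.496089 − 1.570000) / (-0.021164 − 0.846438) = 1.496089 − (0.001564)/(-0.867602) = 1.497892
h(1.497892) = -0.001048
s4 = 1.497892 − (-0.001048)·(1.497892 − 1.496089) / (-0.001048 − (-0.021164)) = 1.497892 − (-0.000002)/(0.020116) = 1.497986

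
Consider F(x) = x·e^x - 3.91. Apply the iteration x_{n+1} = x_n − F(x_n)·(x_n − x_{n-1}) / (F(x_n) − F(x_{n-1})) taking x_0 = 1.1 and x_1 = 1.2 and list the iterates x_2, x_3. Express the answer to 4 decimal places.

1.1891, 1.1898

F(1.1) = -0.605417, F(1.2) = 0.074140
x_2 = 1.200000 − 0.074140·(1.200000 − 1.100000) / (0.074140 − (-0.605417)) = 1.200000 − (0.007414)/(0.679558) = 1.189090
F(1.189090) = -0.004920
x_3 = 1.189090 − (-0.004920)·(1.189090 − 1.200000) / (-0.004920 − 0.074140) = 1.189090 − (0.000054)/(-0.079061) = 1.189769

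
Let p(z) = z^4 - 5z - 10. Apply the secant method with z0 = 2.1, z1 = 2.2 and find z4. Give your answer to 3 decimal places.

p(2.1) = -1.05190, p(2.2) = 2.42560
z2 = 2.20000 − 2.42560·(2.20000 − 2.10000) / (2.42560 − (-1.05190)) = 2.20000 − (0.24256)/(3.47750) = 2.13025
p(2.13025) = -0.05817
z3 = 2.13025 − (-0.05817)·(2.13025 − 2.20000) / (-0.05817 − 2.42560) = 2.13025 − (0.00406)/(-2.48377) = 2.13188
p(2.13188) = -0.00310
z4 = 2.13188 − (-0.00310)·(2.13188 − 2.13025) / (-0.00310 − (-0.05817)) = 2.13188 − (-0.00001)/(0.05507) = 2.13197

2.132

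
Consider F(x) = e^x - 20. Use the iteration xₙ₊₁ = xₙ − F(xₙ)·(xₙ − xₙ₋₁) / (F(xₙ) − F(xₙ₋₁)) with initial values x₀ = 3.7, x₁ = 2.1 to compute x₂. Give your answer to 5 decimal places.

F(3.7) = 20.4473044, F(2.1) = -11.8338301
x₂ = 2.1000000 − (-11.8338301)·(2.1000000 − 3.7000000) / (-11.8338301 − 20.4473044) = 2.1000000 − (18.9341281)/(-32.2811344) = 2.6865385

2.68654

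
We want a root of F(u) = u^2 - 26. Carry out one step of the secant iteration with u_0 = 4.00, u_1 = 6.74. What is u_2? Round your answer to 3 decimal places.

4.931

F(4.00) = -10.00000, F(6.74) = 19.42760
u_2 = 6.74000 − 19.42760·(6.74000 − 4.00000) / (19.42760 − (-10.00000)) = 6.74000 − (53.23162)/(29.42760) = 4.93110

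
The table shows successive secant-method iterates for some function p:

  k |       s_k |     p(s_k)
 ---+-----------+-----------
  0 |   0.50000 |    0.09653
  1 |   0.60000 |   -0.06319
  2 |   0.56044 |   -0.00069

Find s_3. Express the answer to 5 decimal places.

0.56000

s_3 = 0.56044 − (-0.00069)·(0.56044 − 0.60000) / (-0.00069 − (-0.06319))
   = 0.56044 − (0.0000273)/(0.0625000) = 0.5600033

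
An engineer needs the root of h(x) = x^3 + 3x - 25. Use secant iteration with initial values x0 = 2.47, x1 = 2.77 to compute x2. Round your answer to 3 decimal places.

h(2.47) = -2.52078, h(2.77) = 4.56393
x2 = 2.77000 − 4.56393·(2.77000 − 2.47000) / (4.56393 − (-2.52078)) = 2.77000 − (1.36918)/(7.08471) = 2.57674

2.577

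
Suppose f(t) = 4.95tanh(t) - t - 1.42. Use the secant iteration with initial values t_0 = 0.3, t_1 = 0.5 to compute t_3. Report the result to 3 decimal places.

0.381

f(0.3) = -0.27800, f(0.5) = 0.36748
t_2 = 0.50000 − 0.36748·(0.50000 − 0.30000) / (0.36748 − (-0.27800)) = 0.50000 − (0.07350)/(0.64548) = 0.38614
f(0.38614) = 0.01559
t_3 = 0.38614 − 0.01559·(0.38614 − 0.50000) / (0.01559 − 0.36748) = 0.38614 − (-0.00178)/(-0.35189) = 0.38109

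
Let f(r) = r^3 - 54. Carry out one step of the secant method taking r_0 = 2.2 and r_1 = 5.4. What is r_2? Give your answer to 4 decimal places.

f(2.2) = -43.352000, f(5.4) = 103.464000
r_2 = 5.400000 − 103.464000·(5.400000 − 2.200000) / (103.464000 − (-43.352000)) = 5.400000 − (331.084800)/(146.816000) = 3.144900

3.1449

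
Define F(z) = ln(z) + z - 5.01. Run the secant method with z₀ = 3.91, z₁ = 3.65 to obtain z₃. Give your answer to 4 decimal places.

3.7013

F(3.91) = 0.263537, F(3.65) = -0.065273
z₂ = 3.650000 − (-0.065273)·(3.650000 − 3.910000) / (-0.065273 − 0.263537) = 3.650000 − (0.016971)/(-0.328810) = 3.701613
F(3.701613) = 0.000382
z₃ = 3.701613 − 0.000382·(3.701613 − 3.650000) / (0.000382 − (-0.065273)) = 3.701613 − (0.000020)/(0.065655) = 3.701313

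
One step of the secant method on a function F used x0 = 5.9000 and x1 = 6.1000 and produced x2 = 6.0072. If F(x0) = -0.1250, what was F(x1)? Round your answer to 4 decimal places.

The secant line through (5.9000, -0.1250) and (6.1000, F(x1)) crosses zero at x2 = 6.0072.
So (5.9000, -0.1250), (6.1000, F(x1)), (6.0072, 0) are collinear:
F(x1) = -0.1250 · (6.1000 − 6.0072) / (5.9000 − 6.0072) = -0.1250 · (0.092800)/(-0.107200) = 0.108209

0.1082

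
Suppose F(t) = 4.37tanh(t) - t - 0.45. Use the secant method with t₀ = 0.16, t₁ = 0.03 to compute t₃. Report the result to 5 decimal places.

F(0.16) = 0.0832940, F(0.03) = -0.3489393
t₂ = 0.0300000 − (-0.3489393)·(0.0300000 − 0.1600000) / (-0.3489393 − 0.0832940) = 0.0300000 − (0.0453621)/(-0.4322333) = 0.1349482
F(0.1349482) = 0.0012215
t₃ = 0.1349482 − 0.0012215·(0.1349482 − 0.0300000) / (0.0012215 − (-0.3489393)) = 0.1349482 − (0.0001282)/(0.3501609) = 0.1345821

0.13458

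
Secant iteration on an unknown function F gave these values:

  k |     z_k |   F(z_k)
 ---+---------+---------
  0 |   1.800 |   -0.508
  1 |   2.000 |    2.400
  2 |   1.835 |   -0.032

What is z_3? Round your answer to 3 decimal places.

z_3 = 1.835 − (-0.032)·(1.835 − 2.000) / (-0.032 − 2.400)
   = 1.835 − (0.00528)/(-2.43200) = 1.83717

1.837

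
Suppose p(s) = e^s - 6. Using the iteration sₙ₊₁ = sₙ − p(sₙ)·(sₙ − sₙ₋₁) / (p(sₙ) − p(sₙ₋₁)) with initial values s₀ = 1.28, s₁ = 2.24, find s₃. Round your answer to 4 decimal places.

p(1.28) = -2.403360, p(2.24) = 3.393331
s₂ = 2.240000 − 3.393331·(2.240000 − 1.280000) / (3.393331 − (-2.403360)) = 2.240000 − (3.257598)/(5.796692) = 1.678025
p(1.678025) = -0.645033
s₃ = 1.678025 − (-0.645033)·(1.678025 − 2.240000) / (-0.645033 − 3.393331) = 1.678025 − (0.362492)/(-4.038364) = 1.767787

1.7678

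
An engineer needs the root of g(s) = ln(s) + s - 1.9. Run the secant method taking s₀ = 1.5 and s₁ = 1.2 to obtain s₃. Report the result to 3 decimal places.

g(1.5) = 0.00547, g(1.2) = -0.51768
s₂ = 1.20000 − (-0.51768)·(1.20000 − 1.50000) / (-0.51768 − 0.00547) = 1.20000 − (0.15530)/(-0.52314) = 1.49687
g(1.49687) = 0.00024
s₃ = 1.49687 − 0.00024·(1.49687 − 1.20000) / (0.00024 − (-0.51768)) = 1.49687 − (0.00007)/(0.51792) = 1.49673

1.497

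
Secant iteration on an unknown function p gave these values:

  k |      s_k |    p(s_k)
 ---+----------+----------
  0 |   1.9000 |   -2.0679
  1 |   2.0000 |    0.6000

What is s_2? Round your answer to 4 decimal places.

s_2 = 2.0000 − 0.6000·(2.0000 − 1.9000) / (0.6000 − (-2.0679))
   = 2.0000 − (0.060000)/(2.667900) = 1.977510

1.9775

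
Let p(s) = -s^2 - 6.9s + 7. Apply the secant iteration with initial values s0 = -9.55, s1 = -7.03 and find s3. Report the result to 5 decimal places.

-7.81140

p(-9.55) = -18.3075000, p(-7.03) = 6.0861000
s2 = -7.0300000 − 6.0861000·(-7.0300000 − (-9.5500000)) / (6.0861000 − (-18.3075000)) = -7.0300000 − (15.3369720)/(24.3936000) = -7.6587293
p(-7.6587293) = 1.1890974
s3 = -7.6587293 − 1.1890974·(-7.6587293 − (-7.0300000)) / (1.1890974 − 6.0861000) = -7.6587293 − (-0.7476204)/(-4.8970026) = -7.8113983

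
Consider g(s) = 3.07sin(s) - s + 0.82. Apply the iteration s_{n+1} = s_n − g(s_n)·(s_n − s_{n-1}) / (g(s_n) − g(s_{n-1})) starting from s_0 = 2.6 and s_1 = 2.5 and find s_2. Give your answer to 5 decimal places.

2.54435

g(2.6) = -0.1974108, g(2.5) = 0.1573095
s_2 = 2.5000000 − 0.1573095·(2.5000000 − 2.6000000) / (0.1573095 − (-0.1974108)) = 2.5000000 − (-0.0157309)/(0.3547203) = 2.5443475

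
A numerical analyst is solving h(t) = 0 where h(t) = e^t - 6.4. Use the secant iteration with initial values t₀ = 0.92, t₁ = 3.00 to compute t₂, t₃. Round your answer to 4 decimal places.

h(0.92) = -3.890710, h(3.00) = 13.685537
t₂ = 3.000000 − 13.685537·(3.000000 − 0.920000) / (13.685537 − (-3.890710)) = 3.000000 − (28.465917)/(17.576247) = 1.380433
h(1.380433) = -2.423379
t₃ = 1.380433 − (-2.423379)·(1.380433 − 3.000000) / (-2.423379 − 13.685537) = 1.380433 − (3.924825)/(-16.108916) = 1.624076

1.3804, 1.6241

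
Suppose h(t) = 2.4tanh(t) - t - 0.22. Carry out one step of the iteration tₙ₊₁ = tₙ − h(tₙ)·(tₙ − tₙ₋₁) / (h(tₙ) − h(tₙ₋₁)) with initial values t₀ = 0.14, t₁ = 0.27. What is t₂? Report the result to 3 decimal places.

0.160

h(0.14) = -0.02618, h(0.27) = 0.14270
t₂ = 0.27000 − 0.14270·(0.27000 − 0.14000) / (0.14270 − (-0.02618)) = 0.27000 − (0.01855)/(0.16888) = 0.16015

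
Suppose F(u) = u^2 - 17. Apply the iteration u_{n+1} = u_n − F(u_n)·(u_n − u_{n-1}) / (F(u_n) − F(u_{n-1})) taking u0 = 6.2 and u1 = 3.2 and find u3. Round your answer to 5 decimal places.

4.14955

F(6.2) = 21.4400000, F(3.2) = -6.7600000
u2 = 3.2000000 − (-6.7600000)·(3.2000000 − 6.2000000) / (-6.7600000 − 21.4400000) = 3.2000000 − (20.2800000)/(-28.2000000) = 3.9191489
F(3.9191489) = -1.6402716
u3 = 3.9191489 − (-1.6402716)·(3.9191489 − 3.2000000) / (-1.6402716 − (-6.7600000)) = 3.9191489 − (-1.1795996)/(5.1197284) = 4.1495517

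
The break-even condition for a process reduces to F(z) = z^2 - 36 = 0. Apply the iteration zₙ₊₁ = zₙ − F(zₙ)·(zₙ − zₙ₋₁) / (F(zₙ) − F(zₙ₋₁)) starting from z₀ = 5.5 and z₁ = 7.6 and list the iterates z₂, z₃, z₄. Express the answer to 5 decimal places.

F(5.5) = -5.7500000, F(7.6) = 21.7600000
z₂ = 7.6000000 − 21.7600000·(7.6000000 − 5.5000000) / (21.7600000 − (-5.7500000)) = 7.6000000 − (45.6960000)/(27.5100000) = 5.9389313
F(5.9389313) = -0.7290950
z₃ = 5.9389313 − (-0.7290950)·(5.9389313 − 7.6000000) / (-0.7290950 − 21.7600000) = 5.9389313 − (1.2110770)/(-22.4890950) = 5.9927830
F(5.9927830) = -0.0865514
z₄ = 5.9927830 − (-0.0865514)·(5.9927830 − 5.9389313) / (-0.0865514 − (-0.7290950)) = 5.9927830 − (-0.0046609)/(0.6425436) = 6.0000369

5.93893, 5.99278, 6.00004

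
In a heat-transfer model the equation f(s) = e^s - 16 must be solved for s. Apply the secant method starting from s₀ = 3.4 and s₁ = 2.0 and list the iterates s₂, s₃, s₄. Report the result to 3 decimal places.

f(3.4) = 13.96410, f(2.0) = -8.61094
s₂ = 2.00000 − (-8.61094)·(2.00000 − 3.40000) / (-8.61094 − 13.96410) = 2.00000 − (12.05532)/(-22.57504) = 2.53401
f(2.53401) = -3.39604
s₃ = 2.53401 − (-3.39604)·(2.53401 − 2.00000) / (-3.39604 − (-8.61094)) = 2.53401 − (-1.81352)/(5.21490) = 2.88177
f(2.88177) = 1.84581
s₄ = 2.88177 − 1.84581·(2.88177 − 2.53401) / (1.84581 − (-3.39604)) = 2.88177 − (0.64189)/(5.24185) = 2.75931

2.534, 2.882, 2.759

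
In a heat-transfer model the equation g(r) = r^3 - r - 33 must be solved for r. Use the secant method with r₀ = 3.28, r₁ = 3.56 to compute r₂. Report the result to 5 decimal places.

3.30910

g(3.28) = -0.9924480, g(3.56) = 8.5580160
r₂ = 3.5600000 − 8.5580160·(3.5600000 − 3.2800000) / (8.5580160 − (-0.9924480)) = 3.5600000 − (2.3962445)/(9.5504640) = 3.3090965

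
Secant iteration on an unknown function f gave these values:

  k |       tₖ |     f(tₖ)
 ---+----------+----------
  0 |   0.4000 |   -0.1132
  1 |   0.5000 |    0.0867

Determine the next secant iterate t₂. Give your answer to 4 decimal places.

0.4566

t₂ = 0.5000 − 0.0867·(0.5000 − 0.4000) / (0.0867 − (-0.1132))
   = 0.5000 − (0.008670)/(0.199900) = 0.456628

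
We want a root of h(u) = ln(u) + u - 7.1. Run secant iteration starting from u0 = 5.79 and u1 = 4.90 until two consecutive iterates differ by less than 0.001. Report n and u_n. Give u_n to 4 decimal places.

h(5.79) = 0.446132, h(4.90) = -0.610765
u2 = 4.900000 − (-0.610765)·(-0.890000)/(-1.056897) = 5.414318;  |Δ| = 0.514318
h(5.414318) = 0.003364
u3 = 5.414318 − 0.003364·(0.514318)/(0.614129) = 5.411500;  |Δ| = 0.002818
h(5.411500) = 0.000026
u4 = 5.411500 − 0.000026·(-0.002818)/(-0.003338) = 5.411478;  |Δ| = 0.000022
|u4 − u3| = 0.000022 < 0.001

n = 4, u_n = 5.4115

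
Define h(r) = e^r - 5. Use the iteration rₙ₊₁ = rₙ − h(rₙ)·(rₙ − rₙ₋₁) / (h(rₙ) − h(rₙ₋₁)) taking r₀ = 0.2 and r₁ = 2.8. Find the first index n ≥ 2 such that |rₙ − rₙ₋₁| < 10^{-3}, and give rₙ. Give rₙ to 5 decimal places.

n = 8, rₙ = 1.60944

h(0.2) = -3.7785972, h(2.8) = 11.4446468
r₂ = 2.8000000 − 11.4446468·(2.6000000)/(15.2232440) = 0.8453521;  |Δ| = 1.9546479
h(0.8453521) = -2.6712023
r₃ = 0.8453521 − (-2.6712023)·(-1.9546479)/(-14.1158491) = 1.2152385;  |Δ| = 0.3698864
h(1.2152385) = -1.6289021
r₄ = 1.2152385 − (-1.6289021)·(0.3698864)/(1.0423002) = 1.7932952;  |Δ| = 0.5780567
h(1.7932952) = 1.0092216
r₅ = 1.7932952 − 1.0092216·(0.5780567)/(2.6381237) = 1.5721580;  |Δ| = 0.2211372
h(1.5721580) = -0.1829679
r₆ = 1.5721580 − (-0.1829679)·(-0.2211372)/(-1.1921895) = 1.6060964;  |Δ| = 0.0339384
h(1.6060964) = -0.0166797
r₇ = 1.6060964 − (-0.0166797)·(0.0339384)/(0.1662882) = 1.6095006;  |Δ| = 0.0034042
h(1.6095006) = 0.0003135
r₈ = 1.6095006 − 0.0003135·(0.0034042)/(0.0169932) = 1.6094378;  |Δ| = 0.0000628
|r₈ − r₇| = 0.0000628 < 10^{-3}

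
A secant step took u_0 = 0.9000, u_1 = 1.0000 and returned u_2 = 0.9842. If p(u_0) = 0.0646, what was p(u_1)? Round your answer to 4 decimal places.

-0.0121

The secant line through (0.9000, 0.0646) and (1.0000, p(u_1)) crosses zero at u_2 = 0.9842.
So (0.9000, 0.0646), (1.0000, p(u_1)), (0.9842, 0) are collinear:
p(u_1) = 0.0646 · (1.0000 − 0.9842) / (0.9000 − 0.9842) = 0.0646 · (0.015800)/(-0.084200) = -0.012122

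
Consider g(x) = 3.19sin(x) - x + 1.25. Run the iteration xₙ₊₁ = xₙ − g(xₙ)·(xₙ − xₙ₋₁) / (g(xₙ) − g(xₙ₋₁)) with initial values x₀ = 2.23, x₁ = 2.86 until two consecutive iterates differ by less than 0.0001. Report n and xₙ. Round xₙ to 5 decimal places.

n = 5, xₙ = 2.67760

g(2.23) = 1.5416319, g(2.86) = -0.7235439
x₂ = 2.8600000 − (-0.7235439)·(0.6300000)/(-2.2651758) = 2.6587650;  |Δ| = 0.2012350
g(2.6587650) = 0.0723056
x₃ = 2.6587650 − 0.0723056·(-0.2012350)/(0.7958495) = 2.6770479;  |Δ| = 0.0182829
g(2.6770479) = 0.0021228
x₄ = 2.6770479 − 0.0021228·(0.0182829)/(-0.0701828) = 2.6776009;  |Δ| = 0.0005530
g(2.6776009) = -0.0000075
x₅ = 2.6776009 − (-0.0000075)·(0.0005530)/(-0.0021303) = 2.6775989;  |Δ| = 0.0000020
|x₅ − x₄| = 0.0000020 < 0.0001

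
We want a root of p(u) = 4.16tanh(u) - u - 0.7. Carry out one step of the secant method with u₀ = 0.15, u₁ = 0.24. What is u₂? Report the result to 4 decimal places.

p(0.15) = -0.230638, p(0.24) = 0.039662
u₂ = 0.240000 − 0.039662·(0.240000 − 0.150000) / (0.039662 − (-0.230638)) = 0.240000 − (0.003570)/(0.270301) = 0.226794

0.2268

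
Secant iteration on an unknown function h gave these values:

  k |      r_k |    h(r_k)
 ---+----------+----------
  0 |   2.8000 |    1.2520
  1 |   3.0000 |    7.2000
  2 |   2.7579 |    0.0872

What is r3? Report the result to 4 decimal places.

2.7549

r3 = 2.7579 − 0.0872·(2.7579 − 3.0000) / (0.0872 − 7.2000)
   = 2.7579 − (-0.021111)/(-7.112800) = 2.754932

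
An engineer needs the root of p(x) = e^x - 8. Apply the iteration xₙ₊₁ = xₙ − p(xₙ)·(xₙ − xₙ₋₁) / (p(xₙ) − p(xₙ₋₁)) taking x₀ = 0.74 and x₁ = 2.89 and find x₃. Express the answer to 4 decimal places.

p(0.74) = -5.904064, p(2.89) = 9.993310
x₂ = 2.890000 − 9.993310·(2.890000 − 0.740000) / (9.993310 − (-5.904064)) = 2.890000 − (21.485616)/(15.897374) = 1.538480
p(1.538480) = -3.342494
x₃ = 1.538480 − (-3.342494)·(1.538480 − 2.890000) / (-3.342494 − 9.993310) = 1.538480 − (4.517446)/(-13.335803) = 1.877226

1.8772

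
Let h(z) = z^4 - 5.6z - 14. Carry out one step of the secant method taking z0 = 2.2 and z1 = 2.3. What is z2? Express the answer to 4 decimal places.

h(2.2) = -2.894400, h(2.3) = 1.104100
z2 = 2.300000 − 1.104100·(2.300000 − 2.200000) / (1.104100 − (-2.894400)) = 2.300000 − (0.110410)/(3.998500) = 2.272387

2.2724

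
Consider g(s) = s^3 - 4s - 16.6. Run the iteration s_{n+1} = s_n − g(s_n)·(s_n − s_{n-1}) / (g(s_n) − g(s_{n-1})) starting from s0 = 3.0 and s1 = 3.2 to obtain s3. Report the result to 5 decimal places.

g(3.0) = -1.6000000, g(3.2) = 3.3680000
s2 = 3.2000000 − 3.3680000·(3.2000000 − 3.0000000) / (3.3680000 − (-1.6000000)) = 3.2000000 − (0.6736000)/(4.9680000) = 3.0644122
g(3.0644122) = -0.0809108
s3 = 3.0644122 − (-0.0809108)·(3.0644122 − 3.2000000) / (-0.0809108 − 3.3680000) = 3.0644122 − (0.0109705)/(-3.4489108) = 3.0675931

3.06759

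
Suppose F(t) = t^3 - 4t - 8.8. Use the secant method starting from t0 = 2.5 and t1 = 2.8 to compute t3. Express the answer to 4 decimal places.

2.6949

F(2.5) = -3.175000, F(2.8) = 1.952000
t2 = 2.800000 − 1.952000·(2.800000 − 2.500000) / (1.952000 − (-3.175000)) = 2.800000 − (0.585600)/(5.127000) = 2.685781
F(2.685781) = -0.169456
t3 = 2.685781 − (-0.169456)·(2.685781 − 2.800000) / (-0.169456 − 1.952000) = 2.685781 − (0.019355)/(-2.121456) = 2.694905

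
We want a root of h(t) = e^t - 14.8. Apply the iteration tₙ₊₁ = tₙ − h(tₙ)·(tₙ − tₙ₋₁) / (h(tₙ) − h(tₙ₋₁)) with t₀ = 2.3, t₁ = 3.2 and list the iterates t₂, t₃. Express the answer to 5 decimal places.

2.59833, 2.67204

h(2.3) = -4.8258175, h(3.2) = 9.7325302
t₂ = 3.2000000 − 9.7325302·(3.2000000 − 2.3000000) / (9.7325302 − (-4.8258175)) = 3.2000000 − (8.7592772)/(14.5583477) = 2.5983330
h(2.5983330) = -1.3586871
t₃ = 2.5983330 − (-1.3586871)·(2.5983330 − 3.2000000) / (-1.3586871 − 9.7325302) = 2.5983330 − (0.8174772)/(-11.0912173) = 2.6720379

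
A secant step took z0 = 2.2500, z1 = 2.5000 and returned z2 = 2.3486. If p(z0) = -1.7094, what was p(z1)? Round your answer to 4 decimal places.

2.6248

The secant line through (2.2500, -1.7094) and (2.5000, p(z1)) crosses zero at z2 = 2.3486.
So (2.2500, -1.7094), (2.5000, p(z1)), (2.3486, 0) are collinear:
p(z1) = -1.7094 · (2.5000 − 2.3486) / (2.2500 − 2.3486) = -1.7094 · (0.151400)/(-0.098600) = 2.624778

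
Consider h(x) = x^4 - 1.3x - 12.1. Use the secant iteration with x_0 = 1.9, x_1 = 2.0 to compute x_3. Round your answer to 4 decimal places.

h(1.9) = -1.537900, h(2.0) = 1.300000
x_2 = 2.000000 − 1.300000·(2.000000 − 1.900000) / (1.300000 − (-1.537900)) = 2.000000 − (0.130000)/(2.837900) = 1.954191
h(1.954191) = -0.056724
x_3 = 1.954191 − (-0.056724)·(1.954191 − 2.000000) / (-0.056724 − 1.300000) = 1.954191 − (0.002598)/(-1.356724) = 1.956107

1.9561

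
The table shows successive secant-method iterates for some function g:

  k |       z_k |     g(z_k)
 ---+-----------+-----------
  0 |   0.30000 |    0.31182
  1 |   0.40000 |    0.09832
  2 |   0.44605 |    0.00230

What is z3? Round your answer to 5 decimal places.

0.44715

z3 = 0.44605 − 0.00230·(0.44605 − 0.40000) / (0.00230 − 0.09832)
   = 0.44605 − (0.0001059)/(-0.0960200) = 0.4471531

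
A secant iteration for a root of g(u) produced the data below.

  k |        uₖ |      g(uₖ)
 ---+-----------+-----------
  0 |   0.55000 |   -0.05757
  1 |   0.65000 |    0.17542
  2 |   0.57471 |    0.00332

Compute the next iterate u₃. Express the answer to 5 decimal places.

0.57326

u₃ = 0.57471 − 0.00332·(0.57471 − 0.65000) / (0.00332 − 0.17542)
   = 0.57471 − (-0.0002500)/(-0.1721000) = 0.5732576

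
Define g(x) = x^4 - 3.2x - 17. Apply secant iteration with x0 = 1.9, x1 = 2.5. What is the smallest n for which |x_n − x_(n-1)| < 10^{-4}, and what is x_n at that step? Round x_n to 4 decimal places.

g(1.9) = -10.047900, g(2.5) = 14.062500
x2 = 2.500000 − 14.062500·(0.600000)/(24.110400) = 2.150047;  |Δ| = 0.349953
g(2.150047) = -2.510765
x3 = 2.150047 − (-2.510765)·(-0.349953)/(-16.573265) = 2.203063;  |Δ| = 0.053016
g(2.203063) = -0.493456
x4 = 2.203063 − (-0.493456)·(0.053016)/(2.017309) = 2.216032;  |Δ| = 0.012968
g(2.216032) = 0.024619
x5 = 2.216032 − 0.024619·(0.012968)/(0.518075) = 2.215415;  |Δ| = 0.000616
g(2.215415) = -0.000223
x6 = 2.215415 − (-0.000223)·(-0.000616)/(-0.024842) = 2.215421;  |Δ| = 0.000006
|x6 − x5| = 0.000006 < 10^{-4}

n = 6, x_n = 2.2154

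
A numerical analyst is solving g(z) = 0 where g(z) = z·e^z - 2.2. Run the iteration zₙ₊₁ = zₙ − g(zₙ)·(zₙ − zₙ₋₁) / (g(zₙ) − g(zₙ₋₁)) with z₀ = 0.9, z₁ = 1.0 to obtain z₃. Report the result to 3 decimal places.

0.897

g(0.9) = 0.01364, g(1.0) = 0.51828
z₂ = 1.00000 − 0.51828·(1.00000 − 0.90000) / (0.51828 − 0.01364) = 1.00000 − (0.05183)/(0.50464) = 0.89730
g(0.89730) = 0.00103
z₃ = 0.89730 − 0.00103·(0.89730 − 1.00000) / (0.00103 − 0.51828) = 0.89730 − (-0.00011)/(-0.51725) = 0.89709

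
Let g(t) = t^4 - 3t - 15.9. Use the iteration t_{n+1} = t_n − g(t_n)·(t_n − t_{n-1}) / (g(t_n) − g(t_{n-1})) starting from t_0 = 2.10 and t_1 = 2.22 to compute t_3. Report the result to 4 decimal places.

2.1761

g(2.10) = -2.751900, g(2.22) = 1.729127
t_2 = 2.220000 − 1.729127·(2.220000 − 2.100000) / (1.729127 − (-2.751900)) = 2.220000 − (0.207495)/(4.481027) = 2.173695
g(2.173695) = -0.095944
t_3 = 2.173695 − (-0.095944)·(2.173695 − 2.220000) / (-0.095944 − 1.729127) = 2.173695 − (0.004443)/(-1.825070) = 2.176129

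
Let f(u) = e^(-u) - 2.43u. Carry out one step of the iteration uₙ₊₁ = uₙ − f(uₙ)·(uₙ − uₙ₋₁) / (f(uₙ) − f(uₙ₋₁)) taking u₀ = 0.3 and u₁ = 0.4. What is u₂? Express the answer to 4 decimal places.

0.3038

f(0.3) = 0.011818, f(0.4) = -0.301680
u₂ = 0.400000 − (-0.301680)·(0.400000 − 0.300000) / (-0.301680 − 0.011818) = 0.400000 − (-0.030168)/(-0.313498) = 0.303770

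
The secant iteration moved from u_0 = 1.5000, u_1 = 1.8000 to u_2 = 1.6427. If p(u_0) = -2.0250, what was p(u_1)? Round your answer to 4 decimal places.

2.2322

The secant line through (1.5000, -2.0250) and (1.8000, p(u_1)) crosses zero at u_2 = 1.6427.
So (1.5000, -2.0250), (1.8000, p(u_1)), (1.6427, 0) are collinear:
p(u_1) = -2.0250 · (1.8000 − 1.6427) / (1.5000 − 1.6427) = -2.0250 · (0.157300)/(-0.142700) = 2.232183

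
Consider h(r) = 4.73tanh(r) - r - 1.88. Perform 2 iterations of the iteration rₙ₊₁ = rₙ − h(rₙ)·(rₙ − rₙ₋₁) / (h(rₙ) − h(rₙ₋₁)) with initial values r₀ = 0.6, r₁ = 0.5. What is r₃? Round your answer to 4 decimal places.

h(0.6) = 0.060244, h(0.5) = -0.194186
r₂ = 0.500000 − (-0.194186)·(0.500000 − 0.600000) / (-0.194186 − 0.060244) = 0.500000 − (0.019419)/(-0.254430) = 0.576322
h(0.576322) = 0.003216
r₃ = 0.576322 − 0.003216·(0.576322 − 0.500000) / (0.003216 − (-0.194186)) = 0.576322 − (0.000245)/(0.197402) = 0.575078

0.5751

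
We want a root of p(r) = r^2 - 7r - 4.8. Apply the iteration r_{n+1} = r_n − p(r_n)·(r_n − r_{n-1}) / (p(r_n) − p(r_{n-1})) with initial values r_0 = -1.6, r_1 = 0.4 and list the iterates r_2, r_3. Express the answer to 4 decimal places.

-0.5073, -0.6468

p(-1.6) = 8.960000, p(0.4) = -7.440000
r_2 = 0.400000 − (-7.440000)·(0.400000 − (-1.600000)) / (-7.440000 − 8.960000) = 0.400000 − (-14.880000)/(-16.400000) = -0.507317
p(-0.507317) = -0.991410
r_3 = -0.507317 − (-0.991410)·(-0.507317 − 0.400000) / (-0.991410 − (-7.440000)) = -0.507317 − (0.899523)/(6.448590) = -0.646809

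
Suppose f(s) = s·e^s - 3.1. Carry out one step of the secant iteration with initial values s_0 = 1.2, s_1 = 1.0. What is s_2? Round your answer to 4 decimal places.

f(1.2) = 0.884140, f(1.0) = -0.381718
s_2 = 1.000000 − (-0.381718)·(1.000000 − 1.200000) / (-0.381718 − 0.884140) = 1.000000 − (0.076344)/(-1.265858) = 1.060310

1.0603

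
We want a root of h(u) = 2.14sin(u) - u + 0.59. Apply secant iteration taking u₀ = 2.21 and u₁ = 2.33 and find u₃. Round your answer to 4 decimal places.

h(2.21) = 0.097502, h(2.33) = -0.187677
u₂ = 2.330000 − (-0.187677)·(2.330000 − 2.210000) / (-0.187677 − 0.097502) = 2.330000 − (-0.022521)/(-0.285179) = 2.251028
h(2.251028) = 0.002667
u₃ = 2.251028 − 0.002667·(2.251028 − 2.330000) / (0.002667 − (-0.187677)) = 2.251028 − (-0.000211)/(0.190344) = 2.252134

2.2521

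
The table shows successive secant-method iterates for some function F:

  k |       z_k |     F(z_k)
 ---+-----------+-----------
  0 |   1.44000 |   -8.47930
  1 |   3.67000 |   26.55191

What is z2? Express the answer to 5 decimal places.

1.97977

z2 = 3.67000 − 26.55191·(3.67000 − 1.44000) / (26.55191 − (-8.47930))
   = 3.67000 − (59.2107593)/(35.0312100) = 1.9797712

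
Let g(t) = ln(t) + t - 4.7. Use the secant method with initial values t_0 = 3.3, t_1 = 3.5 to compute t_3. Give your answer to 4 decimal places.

3.4590

g(3.3) = -0.206078, g(3.5) = 0.052763
t_2 = 3.500000 − 0.052763·(3.500000 − 3.300000) / (0.052763 − (-0.206078)) = 3.500000 − (0.010553)/(0.258841) = 3.459231
g(3.459231) = 0.000278
t_3 = 3.459231 − 0.000278·(3.459231 − 3.500000) / (0.000278 − 0.052763) = 3.459231 − (-0.000011)/(-0.052485) = 3.459016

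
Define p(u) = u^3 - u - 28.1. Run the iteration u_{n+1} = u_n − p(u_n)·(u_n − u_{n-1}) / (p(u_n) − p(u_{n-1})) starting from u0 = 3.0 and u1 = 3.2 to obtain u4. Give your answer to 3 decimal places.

p(3.0) = -4.10000, p(3.2) = 1.46800
u2 = 3.20000 − 1.46800·(3.20000 − 3.00000) / (1.46800 − (-4.10000)) = 3.20000 − (0.29360)/(5.56800) = 3.14727
p(3.14727) = -0.07259
u3 = 3.14727 − (-0.07259)·(3.14727 − 3.20000) / (-0.07259 − 1.46800) = 3.14727 − (0.00383)/(-1.54059) = 3.14975
p(3.14975) = -0.00119
u4 = 3.14975 − (-0.00119)·(3.14975 − 3.14727) / (-0.00119 − (-0.07259)) = 3.14975 − (0.00000)/(0.07140) = 3.14980

3.150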